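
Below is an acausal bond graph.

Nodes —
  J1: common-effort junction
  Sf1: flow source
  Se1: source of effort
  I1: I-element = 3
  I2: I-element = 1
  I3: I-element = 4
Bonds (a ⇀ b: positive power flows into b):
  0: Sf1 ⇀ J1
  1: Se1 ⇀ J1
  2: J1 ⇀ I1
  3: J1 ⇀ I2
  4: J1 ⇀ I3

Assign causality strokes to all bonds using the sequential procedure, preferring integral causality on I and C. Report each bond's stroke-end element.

β0 stroke at Sf1
β1 stroke at J1
β2 stroke at I1
β3 stroke at I2
β4 stroke at I3

β0 →Sf1  (source Sf1 imposes f)
β1 →J1  (Se1 fixes effort; stroke away)
β2 →I1  (J1: bond 1 brought effort, rest push out)
β3 →I2  (common-e at J1 fixed by 1)
β4 →I3  (J1: bond 1 brought effort, rest push out)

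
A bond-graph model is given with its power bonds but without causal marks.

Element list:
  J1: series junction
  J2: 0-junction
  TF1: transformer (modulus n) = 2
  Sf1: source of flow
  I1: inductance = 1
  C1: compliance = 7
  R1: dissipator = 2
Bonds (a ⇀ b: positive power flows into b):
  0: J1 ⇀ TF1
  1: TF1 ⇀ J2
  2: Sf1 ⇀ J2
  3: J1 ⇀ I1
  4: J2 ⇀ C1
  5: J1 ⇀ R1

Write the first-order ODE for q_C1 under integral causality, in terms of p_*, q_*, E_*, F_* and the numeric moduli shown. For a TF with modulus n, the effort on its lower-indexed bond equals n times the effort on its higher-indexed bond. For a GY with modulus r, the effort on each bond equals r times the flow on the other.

dq_C1/dt = F_Sf1 + 2*p_I1

b2 →Sf1  (Sf1 fixes flow; stroke at Sf1)
b3 →I1  (I1: I, integral causality)
b0 →J1  (1-jn J1 has f-setter on 3)
b5 →J1  (1-jn J1 has f-setter on 3)
b1 →TF1  (through TF1, causality passes straight; one stroke at TF1)
b4 →J2  (J2 needs exactly one e-in)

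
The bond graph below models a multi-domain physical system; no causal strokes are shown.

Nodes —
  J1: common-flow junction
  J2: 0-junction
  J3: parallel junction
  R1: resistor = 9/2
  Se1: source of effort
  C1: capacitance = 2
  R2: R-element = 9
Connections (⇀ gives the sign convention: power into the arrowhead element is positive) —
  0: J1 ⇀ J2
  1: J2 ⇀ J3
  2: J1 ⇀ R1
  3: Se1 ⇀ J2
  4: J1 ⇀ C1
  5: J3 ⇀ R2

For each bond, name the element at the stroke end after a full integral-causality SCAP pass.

β0 stroke→J1
β1 stroke→J3
β2 stroke→R1
β3 stroke→J2
β4 stroke→J1
β5 stroke→R2

b3 stroke at J2  (Se1: effort source, stroke at far end)
b0 stroke at J1  (common-e at J2 fixed by 3)
b1 stroke at J3  (0-jn J2 has e-setter on 3)
b5 stroke at R2  (J3: bond 1 brought effort, rest push out)
b4 stroke at J1  (C1: C, integral causality)
b2 stroke at R1  (J1: last free bond brings flow in)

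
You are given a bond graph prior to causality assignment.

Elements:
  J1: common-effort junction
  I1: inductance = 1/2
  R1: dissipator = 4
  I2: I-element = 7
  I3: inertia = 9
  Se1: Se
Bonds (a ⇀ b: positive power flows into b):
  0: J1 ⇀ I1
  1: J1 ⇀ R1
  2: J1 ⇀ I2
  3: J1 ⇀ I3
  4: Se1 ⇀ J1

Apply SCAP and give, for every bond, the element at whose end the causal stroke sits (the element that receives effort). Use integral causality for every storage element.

β0 stroke→I1
β1 stroke→R1
β2 stroke→I2
β3 stroke→I3
β4 stroke→J1

β4 stroke→J1  (Se1 fixes effort; stroke away)
β0 stroke→I1  (J1: bond 4 brought effort, rest push out)
β1 stroke→R1  (J1 effort already set via bond 4)
β2 stroke→I2  (common-e at J1 fixed by 4)
β3 stroke→I3  (J1 effort already set via bond 4)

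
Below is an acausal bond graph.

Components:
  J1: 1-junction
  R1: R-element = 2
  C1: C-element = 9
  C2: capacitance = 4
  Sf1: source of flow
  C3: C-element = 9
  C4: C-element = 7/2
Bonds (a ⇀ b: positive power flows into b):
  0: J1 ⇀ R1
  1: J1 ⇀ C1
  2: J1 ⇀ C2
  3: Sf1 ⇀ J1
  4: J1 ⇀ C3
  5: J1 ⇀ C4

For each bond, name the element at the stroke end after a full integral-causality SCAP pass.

b3 →Sf1  (Sf1: flow source, stroke at near end)
b0 →J1  (1-jn J1 has f-setter on 3)
b1 →J1  (1-jn J1 has f-setter on 3)
b2 →J1  (J1 flow already set via bond 3)
b4 →J1  (J1 flow already set via bond 3)
b5 →J1  (1-jn J1 has f-setter on 3)

bond 0 →J1
bond 1 →J1
bond 2 →J1
bond 3 →Sf1
bond 4 →J1
bond 5 →J1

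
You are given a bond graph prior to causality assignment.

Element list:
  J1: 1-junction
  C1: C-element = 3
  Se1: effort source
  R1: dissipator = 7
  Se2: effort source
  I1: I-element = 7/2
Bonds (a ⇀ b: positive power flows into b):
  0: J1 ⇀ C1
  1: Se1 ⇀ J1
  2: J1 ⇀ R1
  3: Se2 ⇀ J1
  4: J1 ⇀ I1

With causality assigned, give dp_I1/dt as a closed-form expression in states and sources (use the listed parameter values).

dp_I1/dt = E_Se1 + E_Se2 - 2*p_I1 - q_C1/3

#1 stroke at J1  (Se1 fixes effort; stroke away)
#3 stroke at J1  (Se2 fixes effort; stroke away)
#0 stroke at J1  (C1 outputs effort q/C1)
#4 stroke at I1  (I1: I, integral causality)
#2 stroke at J1  (J1: bond 4 brought flow, rest push out)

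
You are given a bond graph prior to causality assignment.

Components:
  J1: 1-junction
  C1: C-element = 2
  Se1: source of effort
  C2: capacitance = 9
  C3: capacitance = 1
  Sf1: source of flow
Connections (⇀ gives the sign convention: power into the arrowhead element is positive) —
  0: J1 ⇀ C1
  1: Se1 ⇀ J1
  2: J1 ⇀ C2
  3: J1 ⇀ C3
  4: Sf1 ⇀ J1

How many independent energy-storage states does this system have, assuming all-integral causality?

b1 stroke→J1  (Se1: effort source, stroke at far end)
b4 stroke→Sf1  (source Sf1 imposes f)
b0 stroke→J1  (J1: bond 4 brought flow, rest push out)
b2 stroke→J1  (J1: bond 4 brought flow, rest push out)
b3 stroke→J1  (J1 flow already set via bond 4)

3  (C1, C2, C3 all integral)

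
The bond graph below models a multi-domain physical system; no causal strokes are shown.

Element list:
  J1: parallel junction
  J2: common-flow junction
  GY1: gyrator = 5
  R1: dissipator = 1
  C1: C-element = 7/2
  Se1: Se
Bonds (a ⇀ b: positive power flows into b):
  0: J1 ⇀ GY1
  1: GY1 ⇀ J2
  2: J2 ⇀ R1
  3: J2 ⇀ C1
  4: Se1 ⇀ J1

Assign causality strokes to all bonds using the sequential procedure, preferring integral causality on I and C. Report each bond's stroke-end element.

β4 stroke at J1  (Se1 (Se) sets effort on bond)
β0 stroke at GY1  (J1: bond 4 brought effort, rest push out)
β1 stroke at GY1  (GY1: gyrator matches bond 0)
β2 stroke at J2  (J2: bond 1 brought flow, rest push out)
β3 stroke at J2  (J2: bond 1 brought flow, rest push out)

b0 stroke→GY1
b1 stroke→GY1
b2 stroke→J2
b3 stroke→J2
b4 stroke→J1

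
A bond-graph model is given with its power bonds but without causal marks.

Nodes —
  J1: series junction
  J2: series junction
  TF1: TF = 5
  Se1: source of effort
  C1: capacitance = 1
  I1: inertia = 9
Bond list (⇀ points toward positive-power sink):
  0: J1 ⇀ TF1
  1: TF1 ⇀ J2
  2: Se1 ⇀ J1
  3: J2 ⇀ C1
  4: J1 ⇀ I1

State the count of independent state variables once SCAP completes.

2  (C1, I1 all integral)

#2 stroke→J1  (Se1: effort source, stroke at far end)
#3 stroke→J2  (C1: C, integral causality)
#1 stroke→TF1  (J2 needs exactly one f-in)
#0 stroke→J1  (TF1 one-in-one-out from 1)
#4 stroke→I1  (only one flow-in slot at J1)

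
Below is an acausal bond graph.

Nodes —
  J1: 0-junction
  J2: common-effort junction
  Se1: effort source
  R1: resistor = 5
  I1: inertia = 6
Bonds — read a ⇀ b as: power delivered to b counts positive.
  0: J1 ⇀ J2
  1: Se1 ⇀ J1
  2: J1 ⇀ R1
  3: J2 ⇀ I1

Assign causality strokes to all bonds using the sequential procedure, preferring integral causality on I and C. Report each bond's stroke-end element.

β0 stroke→J2
β1 stroke→J1
β2 stroke→R1
β3 stroke→I1

#1 stroke at J1  (Se1: effort source, stroke at far end)
#0 stroke at J2  (J1: bond 1 brought effort, rest push out)
#2 stroke at R1  (common-e at J1 fixed by 1)
#3 stroke at I1  (common-e at J2 fixed by 0)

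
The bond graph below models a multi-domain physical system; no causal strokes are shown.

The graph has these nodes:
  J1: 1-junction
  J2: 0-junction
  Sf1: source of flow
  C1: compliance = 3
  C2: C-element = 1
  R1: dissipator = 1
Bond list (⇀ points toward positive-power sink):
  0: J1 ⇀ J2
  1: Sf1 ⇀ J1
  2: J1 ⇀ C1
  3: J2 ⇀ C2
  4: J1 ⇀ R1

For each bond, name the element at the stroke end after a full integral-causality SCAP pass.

b1 |Sf1  (Sf1 fixes flow; stroke at Sf1)
b0 |J1  (J1: bond 1 brought flow, rest push out)
b2 |J1  (J1: bond 1 brought flow, rest push out)
b4 |J1  (J1: bond 1 brought flow, rest push out)
b3 |J2  (J2 needs exactly one e-in)

#0 →J1
#1 →Sf1
#2 →J1
#3 →J2
#4 →J1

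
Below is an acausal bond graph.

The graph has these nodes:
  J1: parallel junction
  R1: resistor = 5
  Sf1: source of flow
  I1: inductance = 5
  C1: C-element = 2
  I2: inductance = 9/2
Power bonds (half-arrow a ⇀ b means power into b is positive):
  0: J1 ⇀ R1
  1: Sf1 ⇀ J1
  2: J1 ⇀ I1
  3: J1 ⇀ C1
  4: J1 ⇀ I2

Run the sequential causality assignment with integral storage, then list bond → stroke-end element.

b1 |Sf1  (Sf1 fixes flow; stroke at Sf1)
b2 |I1  (I1 outputs flow p/I1)
b3 |J1  (C1 outputs effort q/C1)
b0 |R1  (J1 effort already set via bond 3)
b4 |I2  (J1: bond 3 brought effort, rest push out)

β0 →R1
β1 →Sf1
β2 →I1
β3 →J1
β4 →I2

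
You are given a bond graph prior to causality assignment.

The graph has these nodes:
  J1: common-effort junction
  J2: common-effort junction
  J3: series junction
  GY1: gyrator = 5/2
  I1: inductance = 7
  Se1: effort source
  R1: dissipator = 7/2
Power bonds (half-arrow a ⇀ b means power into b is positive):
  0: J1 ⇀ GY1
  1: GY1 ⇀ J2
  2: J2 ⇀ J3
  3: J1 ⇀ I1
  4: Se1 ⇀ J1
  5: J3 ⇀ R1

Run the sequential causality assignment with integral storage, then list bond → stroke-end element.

β4 stroke→J1  (source Se1 imposes e)
β0 stroke→GY1  (0-jn J1 has e-setter on 4)
β3 stroke→I1  (common-e at J1 fixed by 4)
β1 stroke→GY1  (GY1: gyrator matches bond 0)
β2 stroke→J2  (J2 needs exactly one e-in)
β5 stroke→J3  (J3 flow already set via bond 2)

β0 →GY1
β1 →GY1
β2 →J2
β3 →I1
β4 →J1
β5 →J3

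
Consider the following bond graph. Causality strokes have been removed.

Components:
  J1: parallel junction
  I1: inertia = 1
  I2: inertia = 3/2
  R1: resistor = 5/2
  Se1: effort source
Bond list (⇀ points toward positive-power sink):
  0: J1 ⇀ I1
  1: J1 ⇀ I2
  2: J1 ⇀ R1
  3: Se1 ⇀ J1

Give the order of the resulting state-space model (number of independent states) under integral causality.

2  (I1, I2 all integral)

b3 |J1  (Se1 fixes effort; stroke away)
b0 |I1  (common-e at J1 fixed by 3)
b1 |I2  (common-e at J1 fixed by 3)
b2 |R1  (J1 effort already set via bond 3)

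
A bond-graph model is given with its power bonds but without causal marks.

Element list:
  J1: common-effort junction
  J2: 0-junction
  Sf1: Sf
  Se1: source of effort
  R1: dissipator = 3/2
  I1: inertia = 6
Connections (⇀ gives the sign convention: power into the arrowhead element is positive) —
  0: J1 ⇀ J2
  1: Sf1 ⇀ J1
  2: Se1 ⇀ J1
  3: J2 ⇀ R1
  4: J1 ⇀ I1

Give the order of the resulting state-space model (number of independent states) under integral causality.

b1 →Sf1  (Sf1 (Sf) sets flow on bond)
b2 →J1  (Se1: effort source, stroke at far end)
b0 →J2  (0-jn J1 has e-setter on 2)
b4 →I1  (J1 effort already set via bond 2)
b3 →R1  (J2 effort already set via bond 0)

1  (I1 all integral)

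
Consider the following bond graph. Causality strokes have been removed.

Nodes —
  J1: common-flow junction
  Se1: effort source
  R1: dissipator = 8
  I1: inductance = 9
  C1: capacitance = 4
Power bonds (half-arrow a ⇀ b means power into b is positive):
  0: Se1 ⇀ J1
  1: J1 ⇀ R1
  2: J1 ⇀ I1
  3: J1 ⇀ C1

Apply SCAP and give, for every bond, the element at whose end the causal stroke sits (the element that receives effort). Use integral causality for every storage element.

β0 stroke at J1
β1 stroke at J1
β2 stroke at I1
β3 stroke at J1

#0 |J1  (Se1 (Se) sets effort on bond)
#2 |I1  (I1 integral (f out))
#1 |J1  (J1 flow already set via bond 2)
#3 |J1  (J1 flow already set via bond 2)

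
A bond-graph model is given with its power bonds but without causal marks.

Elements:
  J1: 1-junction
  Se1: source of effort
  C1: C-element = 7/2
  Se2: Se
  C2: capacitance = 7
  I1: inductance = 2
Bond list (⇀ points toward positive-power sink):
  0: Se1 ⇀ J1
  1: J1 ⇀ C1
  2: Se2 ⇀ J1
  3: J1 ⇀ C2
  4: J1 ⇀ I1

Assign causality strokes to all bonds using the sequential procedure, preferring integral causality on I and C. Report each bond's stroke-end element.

bond 0 stroke→J1  (source Se1 imposes e)
bond 2 stroke→J1  (Se2 (Se) sets effort on bond)
bond 1 stroke→J1  (C1 integral (e out))
bond 3 stroke→J1  (prefer integral on C2)
bond 4 stroke→I1  (only one flow-in slot at J1)

bond 0 →J1
bond 1 →J1
bond 2 →J1
bond 3 →J1
bond 4 →I1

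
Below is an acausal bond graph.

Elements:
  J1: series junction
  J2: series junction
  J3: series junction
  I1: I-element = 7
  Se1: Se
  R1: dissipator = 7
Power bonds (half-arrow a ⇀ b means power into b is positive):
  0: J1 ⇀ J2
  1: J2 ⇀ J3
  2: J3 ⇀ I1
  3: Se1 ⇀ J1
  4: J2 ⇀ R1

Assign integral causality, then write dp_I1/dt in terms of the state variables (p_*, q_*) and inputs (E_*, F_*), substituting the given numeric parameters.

dp_I1/dt = E_Se1 - p_I1

#3 →J1  (source Se1 imposes e)
#0 →J2  (J1 needs exactly one f-in)
#2 →I1  (I1: I, integral causality)
#1 →J3  (1-jn J3 has f-setter on 2)
#4 →J2  (J2 flow already set via bond 1)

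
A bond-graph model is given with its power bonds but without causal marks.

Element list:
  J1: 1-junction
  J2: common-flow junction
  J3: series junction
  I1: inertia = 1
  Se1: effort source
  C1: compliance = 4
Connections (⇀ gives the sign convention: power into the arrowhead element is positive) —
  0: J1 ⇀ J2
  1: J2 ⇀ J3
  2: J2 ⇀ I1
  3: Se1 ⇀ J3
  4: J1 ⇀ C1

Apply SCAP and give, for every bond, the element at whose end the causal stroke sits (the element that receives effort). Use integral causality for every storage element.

#3 →J3  (source Se1 imposes e)
#1 →J2  (J3 needs exactly one f-in)
#2 →I1  (I1 integral (f out))
#0 →J2  (common-f at J2 fixed by 2)
#4 →J1  (1-jn J1 has f-setter on 0)

β0 stroke→J2
β1 stroke→J2
β2 stroke→I1
β3 stroke→J3
β4 stroke→J1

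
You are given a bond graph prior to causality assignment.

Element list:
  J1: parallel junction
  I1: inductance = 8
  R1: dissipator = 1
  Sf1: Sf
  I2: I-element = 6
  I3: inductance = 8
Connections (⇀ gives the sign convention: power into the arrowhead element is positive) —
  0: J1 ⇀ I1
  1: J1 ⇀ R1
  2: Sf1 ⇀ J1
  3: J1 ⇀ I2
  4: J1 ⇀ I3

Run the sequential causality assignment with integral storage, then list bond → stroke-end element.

bond 0 |I1
bond 1 |J1
bond 2 |Sf1
bond 3 |I2
bond 4 |I3

b2 stroke→Sf1  (Sf1 fixes flow; stroke at Sf1)
b0 stroke→I1  (I1 outputs flow p/I1)
b3 stroke→I2  (I2 integral (f out))
b4 stroke→I3  (prefer integral on I3)
b1 stroke→J1  (J1: last free bond brings effort in)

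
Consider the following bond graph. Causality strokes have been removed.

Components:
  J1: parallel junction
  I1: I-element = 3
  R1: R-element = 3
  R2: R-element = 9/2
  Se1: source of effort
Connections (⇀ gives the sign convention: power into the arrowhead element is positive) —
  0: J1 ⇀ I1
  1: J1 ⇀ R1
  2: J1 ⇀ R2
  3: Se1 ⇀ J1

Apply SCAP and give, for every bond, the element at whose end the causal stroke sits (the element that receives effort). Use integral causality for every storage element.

#3 →J1  (Se1 fixes effort; stroke away)
#0 →I1  (J1 effort already set via bond 3)
#1 →R1  (common-e at J1 fixed by 3)
#2 →R2  (J1: bond 3 brought effort, rest push out)

#0 stroke→I1
#1 stroke→R1
#2 stroke→R2
#3 stroke→J1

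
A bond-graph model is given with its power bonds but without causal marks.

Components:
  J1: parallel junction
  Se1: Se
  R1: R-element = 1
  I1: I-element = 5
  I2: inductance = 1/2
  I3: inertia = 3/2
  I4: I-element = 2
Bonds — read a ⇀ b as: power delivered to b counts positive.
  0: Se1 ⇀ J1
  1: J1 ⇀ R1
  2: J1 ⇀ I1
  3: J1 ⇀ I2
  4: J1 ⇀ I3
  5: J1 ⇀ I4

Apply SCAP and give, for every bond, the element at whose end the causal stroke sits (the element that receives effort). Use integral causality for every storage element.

b0 stroke at J1
b1 stroke at R1
b2 stroke at I1
b3 stroke at I2
b4 stroke at I3
b5 stroke at I4

b0 →J1  (Se1: effort source, stroke at far end)
b1 →R1  (J1: bond 0 brought effort, rest push out)
b2 →I1  (0-jn J1 has e-setter on 0)
b3 →I2  (common-e at J1 fixed by 0)
b4 →I3  (J1 effort already set via bond 0)
b5 →I4  (0-jn J1 has e-setter on 0)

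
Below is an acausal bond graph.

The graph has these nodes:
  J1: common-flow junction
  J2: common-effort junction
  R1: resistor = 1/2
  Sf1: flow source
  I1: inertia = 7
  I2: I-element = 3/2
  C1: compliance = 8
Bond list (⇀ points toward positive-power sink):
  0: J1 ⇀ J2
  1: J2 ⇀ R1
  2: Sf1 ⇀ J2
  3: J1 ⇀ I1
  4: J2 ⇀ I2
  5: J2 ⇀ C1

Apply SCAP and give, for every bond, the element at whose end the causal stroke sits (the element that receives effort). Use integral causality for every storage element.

#0 |J1
#1 |R1
#2 |Sf1
#3 |I1
#4 |I2
#5 |J2

b2 |Sf1  (source Sf1 imposes f)
b3 |I1  (I1 integral (f out))
b0 |J1  (1-jn J1 has f-setter on 3)
b4 |I2  (prefer integral on I2)
b5 |J2  (C1: C, integral causality)
b1 |R1  (common-e at J2 fixed by 5)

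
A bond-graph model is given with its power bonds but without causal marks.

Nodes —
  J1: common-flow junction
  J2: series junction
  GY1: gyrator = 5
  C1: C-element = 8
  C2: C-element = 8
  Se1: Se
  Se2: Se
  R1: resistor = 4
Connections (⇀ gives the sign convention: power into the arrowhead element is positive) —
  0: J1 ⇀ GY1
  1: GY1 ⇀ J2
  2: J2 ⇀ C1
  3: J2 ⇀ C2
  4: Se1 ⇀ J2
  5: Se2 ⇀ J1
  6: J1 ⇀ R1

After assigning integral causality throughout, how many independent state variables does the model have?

2  (C1, C2 all integral)

b4 stroke→J2  (Se1 (Se) sets effort on bond)
b5 stroke→J1  (Se2 (Se) sets effort on bond)
b2 stroke→J2  (C1 integral (e out))
b3 stroke→J2  (prefer integral on C2)
b1 stroke→GY1  (J2 needs exactly one f-in)
b0 stroke→GY1  (GY1: gyrator matches bond 1)
b6 stroke→J1  (J1: bond 0 brought flow, rest push out)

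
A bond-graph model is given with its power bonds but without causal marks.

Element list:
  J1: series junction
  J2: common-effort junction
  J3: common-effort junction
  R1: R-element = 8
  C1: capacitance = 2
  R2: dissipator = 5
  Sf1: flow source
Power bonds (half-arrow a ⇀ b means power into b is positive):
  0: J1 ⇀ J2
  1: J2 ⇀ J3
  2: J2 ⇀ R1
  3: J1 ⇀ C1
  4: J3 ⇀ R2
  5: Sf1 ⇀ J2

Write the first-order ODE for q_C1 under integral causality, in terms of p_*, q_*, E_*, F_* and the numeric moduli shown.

dq_C1/dt = -F_Sf1 - 13*q_C1/80

β5 stroke→Sf1  (Sf1 (Sf) sets flow on bond)
β3 stroke→J1  (C1 integral (e out))
β0 stroke→J2  (J1 needs exactly one f-in)
β1 stroke→J3  (0-jn J2 has e-setter on 0)
β2 stroke→R1  (common-e at J2 fixed by 0)
β4 stroke→R2  (common-e at J3 fixed by 1)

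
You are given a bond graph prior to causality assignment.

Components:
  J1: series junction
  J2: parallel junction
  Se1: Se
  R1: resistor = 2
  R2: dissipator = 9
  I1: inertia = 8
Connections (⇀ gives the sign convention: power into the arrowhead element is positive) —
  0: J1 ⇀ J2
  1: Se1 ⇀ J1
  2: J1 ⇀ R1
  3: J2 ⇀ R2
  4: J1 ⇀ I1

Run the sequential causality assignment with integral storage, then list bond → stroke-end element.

bond 0 |J1
bond 1 |J1
bond 2 |J1
bond 3 |J2
bond 4 |I1

β1 →J1  (Se1 fixes effort; stroke away)
β4 →I1  (I1: I, integral causality)
β0 →J1  (J1 flow already set via bond 4)
β2 →J1  (J1: bond 4 brought flow, rest push out)
β3 →J2  (only one effort-in slot at J2)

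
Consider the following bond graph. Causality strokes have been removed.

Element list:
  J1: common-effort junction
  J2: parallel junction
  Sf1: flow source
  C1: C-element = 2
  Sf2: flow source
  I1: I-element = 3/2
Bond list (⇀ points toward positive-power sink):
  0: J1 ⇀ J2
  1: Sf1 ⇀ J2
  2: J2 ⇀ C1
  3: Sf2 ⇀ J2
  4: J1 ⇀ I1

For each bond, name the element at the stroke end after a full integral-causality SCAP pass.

β1 stroke→Sf1  (Sf1: flow source, stroke at near end)
β3 stroke→Sf2  (Sf2 (Sf) sets flow on bond)
β2 stroke→J2  (C1 integral (e out))
β0 stroke→J1  (common-e at J2 fixed by 2)
β4 stroke→I1  (J1 effort already set via bond 0)

bond 0 |J1
bond 1 |Sf1
bond 2 |J2
bond 3 |Sf2
bond 4 |I1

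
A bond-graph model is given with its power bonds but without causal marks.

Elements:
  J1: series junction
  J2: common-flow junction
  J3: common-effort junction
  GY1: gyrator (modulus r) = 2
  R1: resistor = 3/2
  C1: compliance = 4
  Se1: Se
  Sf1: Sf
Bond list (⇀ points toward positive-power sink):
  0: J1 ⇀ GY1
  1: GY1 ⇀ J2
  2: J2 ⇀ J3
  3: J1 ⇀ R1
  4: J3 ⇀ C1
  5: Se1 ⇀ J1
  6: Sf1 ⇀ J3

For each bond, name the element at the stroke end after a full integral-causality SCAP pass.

b0 stroke→GY1
b1 stroke→GY1
b2 stroke→J2
b3 stroke→J1
b4 stroke→J3
b5 stroke→J1
b6 stroke→Sf1

#5 →J1  (Se1: effort source, stroke at far end)
#6 →Sf1  (Sf1 fixes flow; stroke at Sf1)
#4 →J3  (C1 outputs effort q/C1)
#2 →J2  (J3 effort already set via bond 4)
#1 →GY1  (only one flow-in slot at J2)
#0 →GY1  (through GY1, causality inverts; strokes same side of GY1)
#3 →J1  (1-jn J1 has f-setter on 0)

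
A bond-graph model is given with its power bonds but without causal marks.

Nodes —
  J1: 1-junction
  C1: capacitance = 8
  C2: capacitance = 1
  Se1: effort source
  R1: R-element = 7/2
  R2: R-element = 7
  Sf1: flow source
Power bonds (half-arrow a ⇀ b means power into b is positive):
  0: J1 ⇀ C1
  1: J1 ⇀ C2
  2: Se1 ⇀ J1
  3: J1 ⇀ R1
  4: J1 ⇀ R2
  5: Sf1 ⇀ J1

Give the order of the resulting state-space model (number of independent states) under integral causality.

β2 →J1  (source Se1 imposes e)
β5 →Sf1  (source Sf1 imposes f)
β0 →J1  (J1 flow already set via bond 5)
β1 →J1  (1-jn J1 has f-setter on 5)
β3 →J1  (1-jn J1 has f-setter on 5)
β4 →J1  (J1 flow already set via bond 5)

2  (C1, C2 all integral)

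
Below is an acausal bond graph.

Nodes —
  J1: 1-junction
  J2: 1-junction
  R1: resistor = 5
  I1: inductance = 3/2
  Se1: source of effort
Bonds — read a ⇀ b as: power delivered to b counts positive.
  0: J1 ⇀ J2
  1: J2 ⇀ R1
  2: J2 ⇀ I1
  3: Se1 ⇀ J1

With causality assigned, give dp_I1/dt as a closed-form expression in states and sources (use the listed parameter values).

bond 3 |J1  (Se1 fixes effort; stroke away)
bond 0 |J2  (only one flow-in slot at J1)
bond 2 |I1  (prefer integral on I1)
bond 1 |J2  (1-jn J2 has f-setter on 2)

dp_I1/dt = E_Se1 - 10*p_I1/3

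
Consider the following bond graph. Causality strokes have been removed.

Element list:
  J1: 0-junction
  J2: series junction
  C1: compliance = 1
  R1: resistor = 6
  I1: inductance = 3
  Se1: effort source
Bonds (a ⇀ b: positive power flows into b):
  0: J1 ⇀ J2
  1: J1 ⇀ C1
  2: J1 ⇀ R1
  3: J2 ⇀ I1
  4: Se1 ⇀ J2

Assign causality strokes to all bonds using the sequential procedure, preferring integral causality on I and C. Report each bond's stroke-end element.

b0 stroke at J2
b1 stroke at J1
b2 stroke at R1
b3 stroke at I1
b4 stroke at J2

bond 4 stroke→J2  (Se1 fixes effort; stroke away)
bond 1 stroke→J1  (prefer integral on C1)
bond 0 stroke→J2  (J1 effort already set via bond 1)
bond 2 stroke→R1  (J1 effort already set via bond 1)
bond 3 stroke→I1  (only one flow-in slot at J2)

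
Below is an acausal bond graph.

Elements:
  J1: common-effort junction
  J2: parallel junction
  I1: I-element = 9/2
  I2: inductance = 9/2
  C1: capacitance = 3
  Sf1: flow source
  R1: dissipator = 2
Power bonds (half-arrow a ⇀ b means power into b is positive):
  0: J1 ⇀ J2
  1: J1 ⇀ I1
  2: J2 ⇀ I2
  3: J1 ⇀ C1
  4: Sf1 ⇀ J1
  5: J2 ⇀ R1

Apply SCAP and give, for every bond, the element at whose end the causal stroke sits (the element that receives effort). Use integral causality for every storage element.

bond 0 stroke→J2
bond 1 stroke→I1
bond 2 stroke→I2
bond 3 stroke→J1
bond 4 stroke→Sf1
bond 5 stroke→R1

#4 stroke→Sf1  (Sf1: flow source, stroke at near end)
#1 stroke→I1  (I1: I, integral causality)
#2 stroke→I2  (I2 integral (f out))
#3 stroke→J1  (prefer integral on C1)
#0 stroke→J2  (common-e at J1 fixed by 3)
#5 stroke→R1  (common-e at J2 fixed by 0)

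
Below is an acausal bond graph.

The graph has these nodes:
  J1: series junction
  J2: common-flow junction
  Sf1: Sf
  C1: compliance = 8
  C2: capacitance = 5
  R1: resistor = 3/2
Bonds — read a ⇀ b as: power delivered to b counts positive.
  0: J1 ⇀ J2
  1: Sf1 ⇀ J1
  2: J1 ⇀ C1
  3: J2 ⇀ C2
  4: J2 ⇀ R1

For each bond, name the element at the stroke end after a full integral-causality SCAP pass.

b0 stroke→J1
b1 stroke→Sf1
b2 stroke→J1
b3 stroke→J2
b4 stroke→J2

#1 stroke→Sf1  (Sf1: flow source, stroke at near end)
#0 stroke→J1  (J1 flow already set via bond 1)
#2 stroke→J1  (J1 flow already set via bond 1)
#3 stroke→J2  (1-jn J2 has f-setter on 0)
#4 stroke→J2  (J2 flow already set via bond 0)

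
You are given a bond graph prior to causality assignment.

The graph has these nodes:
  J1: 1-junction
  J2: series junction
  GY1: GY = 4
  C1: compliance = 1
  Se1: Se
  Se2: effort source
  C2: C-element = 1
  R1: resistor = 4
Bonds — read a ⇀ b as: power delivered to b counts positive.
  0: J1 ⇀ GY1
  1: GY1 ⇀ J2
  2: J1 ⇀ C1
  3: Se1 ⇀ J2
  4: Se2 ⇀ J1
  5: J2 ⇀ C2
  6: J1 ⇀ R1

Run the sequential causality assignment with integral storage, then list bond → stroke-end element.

b3 →J2  (Se1 (Se) sets effort on bond)
b4 →J1  (Se2 (Se) sets effort on bond)
b2 →J1  (C1 integral (e out))
b5 →J2  (C2: C, integral causality)
b1 →GY1  (J2 needs exactly one f-in)
b0 →GY1  (GY GY1: same side as bond 1)
b6 →J1  (common-f at J1 fixed by 0)

β0 |GY1
β1 |GY1
β2 |J1
β3 |J2
β4 |J1
β5 |J2
β6 |J1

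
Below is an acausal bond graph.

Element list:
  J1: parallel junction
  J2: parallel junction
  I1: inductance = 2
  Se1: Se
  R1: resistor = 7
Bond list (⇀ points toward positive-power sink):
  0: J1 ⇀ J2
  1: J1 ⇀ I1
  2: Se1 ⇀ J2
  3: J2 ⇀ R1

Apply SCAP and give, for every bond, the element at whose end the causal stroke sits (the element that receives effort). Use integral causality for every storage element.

b2 →J2  (Se1: effort source, stroke at far end)
b0 →J1  (0-jn J2 has e-setter on 2)
b3 →R1  (common-e at J2 fixed by 2)
b1 →I1  (common-e at J1 fixed by 0)

β0 |J1
β1 |I1
β2 |J2
β3 |R1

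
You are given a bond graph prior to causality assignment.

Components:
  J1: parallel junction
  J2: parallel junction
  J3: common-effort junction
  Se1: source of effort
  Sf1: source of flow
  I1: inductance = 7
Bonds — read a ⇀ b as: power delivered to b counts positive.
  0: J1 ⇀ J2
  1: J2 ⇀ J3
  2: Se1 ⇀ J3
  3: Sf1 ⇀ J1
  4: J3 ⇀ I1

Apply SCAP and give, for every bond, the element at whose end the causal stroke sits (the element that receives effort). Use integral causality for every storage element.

b0 |J1
b1 |J2
b2 |J3
b3 |Sf1
b4 |I1

β2 stroke→J3  (source Se1 imposes e)
β3 stroke→Sf1  (source Sf1 imposes f)
β0 stroke→J1  (J1 needs exactly one e-in)
β1 stroke→J2  (J2 needs exactly one e-in)
β4 stroke→I1  (common-e at J3 fixed by 2)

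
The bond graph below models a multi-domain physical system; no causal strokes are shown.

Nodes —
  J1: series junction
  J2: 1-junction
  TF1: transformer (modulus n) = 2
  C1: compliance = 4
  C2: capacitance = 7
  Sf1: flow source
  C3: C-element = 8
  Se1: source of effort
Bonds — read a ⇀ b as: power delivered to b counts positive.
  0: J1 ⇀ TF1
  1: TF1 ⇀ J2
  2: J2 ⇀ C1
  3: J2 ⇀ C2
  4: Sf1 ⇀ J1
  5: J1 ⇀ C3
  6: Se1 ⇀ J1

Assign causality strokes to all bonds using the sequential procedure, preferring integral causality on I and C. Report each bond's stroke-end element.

b4 |Sf1  (source Sf1 imposes f)
b6 |J1  (source Se1 imposes e)
b0 |J1  (J1 flow already set via bond 4)
b5 |J1  (1-jn J1 has f-setter on 4)
b1 |TF1  (through TF1, causality passes straight; one stroke at TF1)
b2 |J2  (J2: bond 1 brought flow, rest push out)
b3 |J2  (1-jn J2 has f-setter on 1)

bond 0 →J1
bond 1 →TF1
bond 2 →J2
bond 3 →J2
bond 4 →Sf1
bond 5 →J1
bond 6 →J1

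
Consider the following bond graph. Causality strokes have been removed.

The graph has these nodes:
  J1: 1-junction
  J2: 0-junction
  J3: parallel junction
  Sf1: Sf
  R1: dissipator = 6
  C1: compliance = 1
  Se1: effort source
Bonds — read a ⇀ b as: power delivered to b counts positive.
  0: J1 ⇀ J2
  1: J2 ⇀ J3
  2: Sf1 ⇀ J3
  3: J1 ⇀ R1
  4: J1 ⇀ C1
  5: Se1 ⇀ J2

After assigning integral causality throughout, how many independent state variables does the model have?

1  (C1 all integral)

#2 →Sf1  (Sf1 fixes flow; stroke at Sf1)
#5 →J2  (Se1 fixes effort; stroke away)
#0 →J1  (0-jn J2 has e-setter on 5)
#1 →J3  (0-jn J2 has e-setter on 5)
#4 →J1  (C1: C, integral causality)
#3 →R1  (only one flow-in slot at J1)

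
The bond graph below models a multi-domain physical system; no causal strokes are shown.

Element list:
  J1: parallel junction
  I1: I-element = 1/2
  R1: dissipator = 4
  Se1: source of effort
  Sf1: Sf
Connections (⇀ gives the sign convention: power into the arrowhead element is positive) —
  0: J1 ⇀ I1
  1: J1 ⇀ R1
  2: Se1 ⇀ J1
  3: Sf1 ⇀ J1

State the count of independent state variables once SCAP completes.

#2 →J1  (source Se1 imposes e)
#3 →Sf1  (Sf1: flow source, stroke at near end)
#0 →I1  (J1: bond 2 brought effort, rest push out)
#1 →R1  (common-e at J1 fixed by 2)

1  (I1 all integral)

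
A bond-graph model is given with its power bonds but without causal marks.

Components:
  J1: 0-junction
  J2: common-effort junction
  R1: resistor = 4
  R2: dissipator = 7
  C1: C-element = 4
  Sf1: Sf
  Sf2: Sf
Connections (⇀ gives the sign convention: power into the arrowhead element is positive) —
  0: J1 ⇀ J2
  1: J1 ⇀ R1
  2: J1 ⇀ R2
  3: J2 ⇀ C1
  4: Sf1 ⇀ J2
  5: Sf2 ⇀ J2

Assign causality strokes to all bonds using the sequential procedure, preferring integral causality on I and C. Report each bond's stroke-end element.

b4 stroke at Sf1  (Sf1 (Sf) sets flow on bond)
b5 stroke at Sf2  (source Sf2 imposes f)
b3 stroke at J2  (C1 outputs effort q/C1)
b0 stroke at J1  (J2 effort already set via bond 3)
b1 stroke at R1  (J1: bond 0 brought effort, rest push out)
b2 stroke at R2  (0-jn J1 has e-setter on 0)

β0 stroke→J1
β1 stroke→R1
β2 stroke→R2
β3 stroke→J2
β4 stroke→Sf1
β5 stroke→Sf2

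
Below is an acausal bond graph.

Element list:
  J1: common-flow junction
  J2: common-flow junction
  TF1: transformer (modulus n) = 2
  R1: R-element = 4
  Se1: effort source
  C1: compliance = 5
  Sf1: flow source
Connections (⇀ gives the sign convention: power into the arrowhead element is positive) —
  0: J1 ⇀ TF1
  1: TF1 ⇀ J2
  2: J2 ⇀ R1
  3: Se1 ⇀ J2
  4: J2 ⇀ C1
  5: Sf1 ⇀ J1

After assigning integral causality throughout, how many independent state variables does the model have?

1  (C1 all integral)

β3 stroke at J2  (source Se1 imposes e)
β5 stroke at Sf1  (Sf1 (Sf) sets flow on bond)
β0 stroke at J1  (1-jn J1 has f-setter on 5)
β1 stroke at TF1  (through TF1, causality passes straight; one stroke at TF1)
β2 stroke at J2  (J2 flow already set via bond 1)
β4 stroke at J2  (J2 flow already set via bond 1)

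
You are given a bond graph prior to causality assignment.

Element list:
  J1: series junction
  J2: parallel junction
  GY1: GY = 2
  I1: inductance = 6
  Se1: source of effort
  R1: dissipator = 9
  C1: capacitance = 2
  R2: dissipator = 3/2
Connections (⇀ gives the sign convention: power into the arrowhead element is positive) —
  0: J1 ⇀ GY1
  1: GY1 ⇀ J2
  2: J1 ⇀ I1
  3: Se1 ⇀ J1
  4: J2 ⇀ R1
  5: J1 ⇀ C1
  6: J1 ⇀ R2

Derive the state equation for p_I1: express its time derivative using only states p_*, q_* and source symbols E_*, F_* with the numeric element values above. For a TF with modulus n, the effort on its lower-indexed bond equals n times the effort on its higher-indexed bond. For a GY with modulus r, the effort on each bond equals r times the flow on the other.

dp_I1/dt = E_Se1 - 35*p_I1/108 - q_C1/2

b3 stroke at J1  (Se1 (Se) sets effort on bond)
b2 stroke at I1  (I1 outputs flow p/I1)
b0 stroke at J1  (1-jn J1 has f-setter on 2)
b5 stroke at J1  (J1 flow already set via bond 2)
b6 stroke at J1  (J1 flow already set via bond 2)
b1 stroke at J2  (GY GY1: same side as bond 0)
b4 stroke at R1  (common-e at J2 fixed by 1)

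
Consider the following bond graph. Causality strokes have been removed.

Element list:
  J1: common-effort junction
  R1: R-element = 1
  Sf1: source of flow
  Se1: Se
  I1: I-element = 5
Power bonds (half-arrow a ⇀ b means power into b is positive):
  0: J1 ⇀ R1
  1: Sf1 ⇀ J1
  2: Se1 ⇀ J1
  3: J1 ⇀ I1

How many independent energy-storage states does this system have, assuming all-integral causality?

bond 1 stroke→Sf1  (Sf1 (Sf) sets flow on bond)
bond 2 stroke→J1  (source Se1 imposes e)
bond 0 stroke→R1  (0-jn J1 has e-setter on 2)
bond 3 stroke→I1  (J1: bond 2 brought effort, rest push out)

1  (I1 all integral)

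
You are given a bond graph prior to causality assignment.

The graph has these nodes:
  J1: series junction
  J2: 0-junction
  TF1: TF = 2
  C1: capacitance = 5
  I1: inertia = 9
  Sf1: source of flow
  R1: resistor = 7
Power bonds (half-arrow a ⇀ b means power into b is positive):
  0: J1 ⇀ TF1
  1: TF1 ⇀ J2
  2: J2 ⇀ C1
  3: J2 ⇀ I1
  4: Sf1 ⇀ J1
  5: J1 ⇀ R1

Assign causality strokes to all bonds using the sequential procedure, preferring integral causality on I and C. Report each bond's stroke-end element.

b0 |J1
b1 |TF1
b2 |J2
b3 |I1
b4 |Sf1
b5 |J1

bond 4 stroke at Sf1  (Sf1: flow source, stroke at near end)
bond 0 stroke at J1  (J1 flow already set via bond 4)
bond 5 stroke at J1  (J1 flow already set via bond 4)
bond 1 stroke at TF1  (through TF1, causality passes straight; one stroke at TF1)
bond 2 stroke at J2  (C1 outputs effort q/C1)
bond 3 stroke at I1  (J2: bond 2 brought effort, rest push out)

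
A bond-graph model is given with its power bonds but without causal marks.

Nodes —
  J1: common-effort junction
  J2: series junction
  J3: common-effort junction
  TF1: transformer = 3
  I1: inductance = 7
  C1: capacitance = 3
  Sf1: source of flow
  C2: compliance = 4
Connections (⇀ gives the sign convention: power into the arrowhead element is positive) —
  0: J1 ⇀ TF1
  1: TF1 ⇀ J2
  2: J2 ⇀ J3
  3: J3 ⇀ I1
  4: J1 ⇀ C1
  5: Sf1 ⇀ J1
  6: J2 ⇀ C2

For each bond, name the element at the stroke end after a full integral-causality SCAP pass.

b5 stroke at Sf1  (source Sf1 imposes f)
b3 stroke at I1  (I1 outputs flow p/I1)
b2 stroke at J3  (closing 0-jn rule on J3)
b1 stroke at J2  (1-jn J2 has f-setter on 2)
b6 stroke at J2  (J2 flow already set via bond 2)
b0 stroke at TF1  (TF TF1: opposite of bond 1)
b4 stroke at J1  (J1: last free bond brings effort in)

#0 stroke at TF1
#1 stroke at J2
#2 stroke at J3
#3 stroke at I1
#4 stroke at J1
#5 stroke at Sf1
#6 stroke at J2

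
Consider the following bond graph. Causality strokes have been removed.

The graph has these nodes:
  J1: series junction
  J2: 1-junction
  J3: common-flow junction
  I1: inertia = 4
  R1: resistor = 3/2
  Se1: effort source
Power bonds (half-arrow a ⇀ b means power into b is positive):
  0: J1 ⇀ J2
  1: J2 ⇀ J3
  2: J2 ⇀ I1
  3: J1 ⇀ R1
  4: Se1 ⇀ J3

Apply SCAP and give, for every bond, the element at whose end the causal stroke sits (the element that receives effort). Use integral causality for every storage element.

bond 0 stroke→J2
bond 1 stroke→J2
bond 2 stroke→I1
bond 3 stroke→J1
bond 4 stroke→J3

β4 stroke→J3  (source Se1 imposes e)
β1 stroke→J2  (closing 1-jn rule on J3)
β2 stroke→I1  (I1: I, integral causality)
β0 stroke→J2  (common-f at J2 fixed by 2)
β3 stroke→J1  (common-f at J1 fixed by 0)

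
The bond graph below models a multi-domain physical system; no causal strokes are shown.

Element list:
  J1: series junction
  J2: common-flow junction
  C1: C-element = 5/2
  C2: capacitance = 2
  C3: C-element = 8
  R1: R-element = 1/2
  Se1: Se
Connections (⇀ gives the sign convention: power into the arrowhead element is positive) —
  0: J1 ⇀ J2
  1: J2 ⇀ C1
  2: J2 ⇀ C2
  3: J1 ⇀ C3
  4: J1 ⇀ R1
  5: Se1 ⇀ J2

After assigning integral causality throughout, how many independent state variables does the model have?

3  (C1, C2, C3 all integral)

b5 stroke at J2  (Se1: effort source, stroke at far end)
b1 stroke at J2  (C1 outputs effort q/C1)
b2 stroke at J2  (C2 outputs effort q/C2)
b0 stroke at J1  (J2 needs exactly one f-in)
b3 stroke at J1  (C3 outputs effort q/C3)
b4 stroke at R1  (J1: last free bond brings flow in)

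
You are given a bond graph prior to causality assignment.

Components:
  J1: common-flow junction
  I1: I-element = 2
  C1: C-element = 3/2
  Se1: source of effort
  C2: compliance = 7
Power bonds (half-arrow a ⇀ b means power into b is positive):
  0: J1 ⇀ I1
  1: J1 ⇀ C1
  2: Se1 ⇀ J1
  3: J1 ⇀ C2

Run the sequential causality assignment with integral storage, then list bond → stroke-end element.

bond 0 |I1
bond 1 |J1
bond 2 |J1
bond 3 |J1

β2 stroke→J1  (Se1: effort source, stroke at far end)
β0 stroke→I1  (I1 outputs flow p/I1)
β1 stroke→J1  (1-jn J1 has f-setter on 0)
β3 stroke→J1  (common-f at J1 fixed by 0)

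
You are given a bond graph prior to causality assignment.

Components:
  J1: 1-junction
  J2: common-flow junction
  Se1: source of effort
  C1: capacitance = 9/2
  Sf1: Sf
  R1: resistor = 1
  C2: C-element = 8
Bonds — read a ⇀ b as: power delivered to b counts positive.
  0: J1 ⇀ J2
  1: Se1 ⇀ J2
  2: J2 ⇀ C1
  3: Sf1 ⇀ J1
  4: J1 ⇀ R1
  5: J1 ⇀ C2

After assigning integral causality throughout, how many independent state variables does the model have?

b1 stroke at J2  (Se1 fixes effort; stroke away)
b3 stroke at Sf1  (Sf1: flow source, stroke at near end)
b0 stroke at J1  (J1: bond 3 brought flow, rest push out)
b4 stroke at J1  (1-jn J1 has f-setter on 3)
b5 stroke at J1  (J1 flow already set via bond 3)
b2 stroke at J2  (common-f at J2 fixed by 0)

2  (C1, C2 all integral)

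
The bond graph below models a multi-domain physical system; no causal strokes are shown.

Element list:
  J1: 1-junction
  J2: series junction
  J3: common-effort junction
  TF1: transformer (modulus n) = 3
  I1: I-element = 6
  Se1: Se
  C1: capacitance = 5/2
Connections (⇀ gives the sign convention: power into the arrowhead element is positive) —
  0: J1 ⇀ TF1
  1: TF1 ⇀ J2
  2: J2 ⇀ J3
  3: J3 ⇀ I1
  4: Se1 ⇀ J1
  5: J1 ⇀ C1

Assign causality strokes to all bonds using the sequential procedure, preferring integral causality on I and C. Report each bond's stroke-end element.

bond 4 →J1  (Se1: effort source, stroke at far end)
bond 3 →I1  (I1 outputs flow p/I1)
bond 2 →J3  (closing 0-jn rule on J3)
bond 1 →J2  (J2 flow already set via bond 2)
bond 0 →TF1  (TF1 one-in-one-out from 1)
bond 5 →J1  (J1 flow already set via bond 0)

#0 |TF1
#1 |J2
#2 |J3
#3 |I1
#4 |J1
#5 |J1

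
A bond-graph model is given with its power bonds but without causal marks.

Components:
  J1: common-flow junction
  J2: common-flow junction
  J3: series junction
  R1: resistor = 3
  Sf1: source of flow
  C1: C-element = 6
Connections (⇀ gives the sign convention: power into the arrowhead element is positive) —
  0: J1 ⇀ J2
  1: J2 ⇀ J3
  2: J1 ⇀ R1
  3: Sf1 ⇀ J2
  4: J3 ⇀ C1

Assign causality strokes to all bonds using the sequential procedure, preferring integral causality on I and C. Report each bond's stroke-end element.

bond 3 |Sf1  (source Sf1 imposes f)
bond 0 |J2  (common-f at J2 fixed by 3)
bond 1 |J2  (common-f at J2 fixed by 3)
bond 4 |J3  (common-f at J3 fixed by 1)
bond 2 |J1  (common-f at J1 fixed by 0)

β0 →J2
β1 →J2
β2 →J1
β3 →Sf1
β4 →J3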